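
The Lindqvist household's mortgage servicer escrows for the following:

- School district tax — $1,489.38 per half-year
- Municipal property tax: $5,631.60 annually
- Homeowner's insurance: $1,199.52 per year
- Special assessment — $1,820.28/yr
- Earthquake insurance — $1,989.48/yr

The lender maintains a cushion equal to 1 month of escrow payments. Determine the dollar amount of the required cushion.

School district tax — $1,489.38 × 2 = $2,978.76/yr
Municipal property tax — $5,631.60/yr
Homeowner's insurance — $1,199.52/yr
Special assessment — $1,820.28/yr
Earthquake insurance — $1,989.48/yr
Total per year = $13,619.64
Per month = $13,619.64 ÷ 12 = $1,134.97
Cushion = 1 × $1,134.97 = $1,134.97

$1,134.97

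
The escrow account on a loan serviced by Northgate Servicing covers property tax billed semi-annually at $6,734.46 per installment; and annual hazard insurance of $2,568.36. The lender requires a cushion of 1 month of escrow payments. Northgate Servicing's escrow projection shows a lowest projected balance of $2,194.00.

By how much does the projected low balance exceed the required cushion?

$857.56

Property tax: $6,734.46 × 2 = $13,468.92/yr
Hazard insurance: $2,568.36/yr
Total per year = $16,037.28
Monthly escrow = $16,037.28 / 12 = $1,336.44
Required reserve = 1 × $1,336.44 = $1,336.44
Excess over cushion: $2,194.00 − $1,336.44 = $857.56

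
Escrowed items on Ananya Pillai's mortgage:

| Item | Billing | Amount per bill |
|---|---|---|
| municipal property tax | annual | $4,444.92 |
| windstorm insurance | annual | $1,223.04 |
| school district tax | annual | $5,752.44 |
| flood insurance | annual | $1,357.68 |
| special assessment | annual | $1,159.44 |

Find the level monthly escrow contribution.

Municipal property tax — $4,444.92
Windstorm insurance — $1,223.04
School district tax — $5,752.44
Flood insurance — $1,357.68
Special assessment — $1,159.44
Annual escrow total = $4,444.92 + $1,223.04 + $5,752.44 + $1,357.68 + $1,159.44 = $13,937.52
Monthly = $13,937.52 ÷ 12 = $1,161.46

$1,161.46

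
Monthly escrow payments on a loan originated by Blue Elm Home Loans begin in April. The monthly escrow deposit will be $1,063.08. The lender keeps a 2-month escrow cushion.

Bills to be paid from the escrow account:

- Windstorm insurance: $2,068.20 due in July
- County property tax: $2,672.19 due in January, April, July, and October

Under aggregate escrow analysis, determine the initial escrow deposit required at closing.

Cushion = 2 × $1,063.08 = $2,126.16
Trial balance (start $0, +$1,063.08 each month, − disbursements):
  Apr: +$1,063.08 − $2,672.19 → -$1,609.11
  May: +$1,063.08 → -$546.03
  Jun: +$1,063.08 → $517.05
  Jul: +$1,063.08 − $4,740.39 → -$3,160.26
  Aug: +$1,063.08 → -$2,097.18
  Sep: +$1,063.08 → -$1,034.10
  Oct: +$1,063.08 − $2,672.19 → -$2,643.21
  Nov: +$1,063.08 → -$1,580.13
  Dec: +$1,063.08 → -$517.05
  Jan: +$1,063.08 − $2,672.19 → -$2,126.16
  Feb: +$1,063.08 → -$1,063.08
  Mar: +$1,063.08 → $0.00
Lowest trial balance = -$3,160.26 (Jul)
Initial deposit = cushion − low point = $2,126.16 − (-$3,160.26) = $5,286.42

$5,286.42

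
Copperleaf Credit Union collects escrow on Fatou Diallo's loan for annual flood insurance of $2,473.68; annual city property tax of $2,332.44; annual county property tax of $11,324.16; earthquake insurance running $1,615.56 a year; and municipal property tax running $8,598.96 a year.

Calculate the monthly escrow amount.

$2,195.40

Flood insurance = $2,473.68 annually
City property tax = $2,332.44 annually
County property tax = $11,324.16 annually
Earthquake insurance = $1,615.56 annually
Municipal property tax = $8,598.96 annually
Total per year = $26,344.80
Monthly escrow = $26,344.80 ÷ 12 = $2,195.40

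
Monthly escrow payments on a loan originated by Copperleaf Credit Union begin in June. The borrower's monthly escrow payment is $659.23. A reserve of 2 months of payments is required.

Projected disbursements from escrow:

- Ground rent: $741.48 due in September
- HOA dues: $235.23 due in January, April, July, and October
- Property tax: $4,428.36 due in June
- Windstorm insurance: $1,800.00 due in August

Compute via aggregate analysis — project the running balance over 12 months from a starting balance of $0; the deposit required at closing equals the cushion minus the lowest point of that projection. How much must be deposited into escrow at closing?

Cushion = 2 × $659.23 = $1,318.46
Trial balance (start $0, +$659.23 each month, − disbursements):
  Jun: +$659.23 − $4,428.36 → -$3,769.13
  Jul: +$659.23 − $235.23 → -$3,345.13
  Aug: +$659.23 − $1,800.00 → -$4,485.90
  Sep: +$659.23 − $741.48 → -$4,568.15
  Oct: +$659.23 − $235.23 → -$4,144.15
  Nov: +$659.23 → -$3,484.92
  Dec: +$659.23 → -$2,825.69
  Jan: +$659.23 − $235.23 → -$2,401.69
  Feb: +$659.23 → -$1,742.46
  Mar: +$659.23 → -$1,083.23
  Apr: +$659.23 − $235.23 → -$659.23
  May: +$659.23 → $0.00
Lowest trial balance = -$4,568.15 (Sep)
Initial deposit = cushion − low point = $1,318.46 − (-$4,568.15) = $5,886.61

$5,886.61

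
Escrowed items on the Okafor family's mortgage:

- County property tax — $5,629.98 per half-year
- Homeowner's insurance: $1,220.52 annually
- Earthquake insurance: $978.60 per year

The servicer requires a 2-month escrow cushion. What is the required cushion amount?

$2,243.18

County property tax — $5,629.98 × 2 = $11,259.96/yr
Homeowner's insurance — $1,220.52/yr
Earthquake insurance — $978.60/yr
Total annual escrow = $13,459.08
Monthly escrow = $13,459.08 ÷ 12 = $1,121.59
Reserve = 2 × $1,121.59 = $2,243.18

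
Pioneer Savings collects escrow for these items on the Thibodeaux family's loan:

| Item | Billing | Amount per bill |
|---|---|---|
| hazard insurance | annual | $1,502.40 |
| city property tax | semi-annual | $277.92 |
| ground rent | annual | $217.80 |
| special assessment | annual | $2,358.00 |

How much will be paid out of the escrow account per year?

$4,634.04

Hazard insurance — $1,502.40 annually
City property tax — $277.92 × 2 = $555.84 annually
Ground rent — $217.80 annually
Special assessment — $2,358.00 annually
Yearly total = $4,634.04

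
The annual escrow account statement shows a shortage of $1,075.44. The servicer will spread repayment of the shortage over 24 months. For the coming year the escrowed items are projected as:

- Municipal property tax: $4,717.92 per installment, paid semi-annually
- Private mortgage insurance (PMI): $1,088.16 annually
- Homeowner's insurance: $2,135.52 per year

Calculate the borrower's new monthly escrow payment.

Municipal property tax — $4,717.92 × 2 = $9,435.84 annually
Private mortgage insurance (PMI) — $1,088.16 annually
Homeowner's insurance — $2,135.52 annually
Combined annual = $9,435.84 + $1,088.16 + $2,135.52 = $12,659.52
Base monthly escrow = $12,659.52 ÷ 12 = $1,054.96
Monthly shortage recovery: $1,075.44 ÷ 24 = $44.81
Adjusted monthly = $1,054.96 + $44.81 = $1,099.77

$1,099.77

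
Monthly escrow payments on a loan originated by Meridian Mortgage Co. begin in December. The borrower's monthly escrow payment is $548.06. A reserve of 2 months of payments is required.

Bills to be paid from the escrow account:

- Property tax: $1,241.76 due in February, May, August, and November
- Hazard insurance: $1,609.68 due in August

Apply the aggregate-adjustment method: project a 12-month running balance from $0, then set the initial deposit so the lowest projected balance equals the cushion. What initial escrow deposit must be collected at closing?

$1,498.54

Cushion = 2 × $548.06 = $1,096.12
Trial balance (start $0, +$548.06 each month, − disbursements):
  Dec: +$548.06 → $548.06
  Jan: +$548.06 → $1,096.12
  Feb: +$548.06 − $1,241.76 → $402.42
  Mar: +$548.06 → $950.48
  Apr: +$548.06 → $1,498.54
  May: +$548.06 − $1,241.76 → $804.84
  Jun: +$548.06 → $1,352.90
  Jul: +$548.06 → $1,900.96
  Aug: +$548.06 − $2,851.44 → -$402.42
  Sep: +$548.06 → $145.64
  Oct: +$548.06 → $693.70
  Nov: +$548.06 − $1,241.76 → $0.00
Lowest trial balance = -$402.42 (Aug)
Initial deposit = cushion − low point = $1,096.12 − (-$402.42) = $1,498.54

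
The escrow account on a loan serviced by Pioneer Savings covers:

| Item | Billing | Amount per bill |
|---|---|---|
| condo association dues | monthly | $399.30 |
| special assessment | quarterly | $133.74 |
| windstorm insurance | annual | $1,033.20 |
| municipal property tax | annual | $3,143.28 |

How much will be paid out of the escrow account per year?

Condo association dues = $399.30 × 12 = $4,791.60
Special assessment = $133.74 × 4 = $534.96
Windstorm insurance = $1,033.20
Municipal property tax = $3,143.28
Yearly total = $9,503.04

$9,503.04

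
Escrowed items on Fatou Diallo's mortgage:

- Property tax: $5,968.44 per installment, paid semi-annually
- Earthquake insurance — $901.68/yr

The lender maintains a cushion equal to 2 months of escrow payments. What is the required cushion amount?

Property tax: $5,968.44 × 2 = $11,936.88 annually
Earthquake insurance: $901.68 annually
Annual escrow total = $11,936.88 + $901.68 = $12,838.56
Base monthly escrow = $12,838.56 ÷ 12 = $1,069.88
Reserve = 2 × $1,069.88 = $2,139.76

$2,139.76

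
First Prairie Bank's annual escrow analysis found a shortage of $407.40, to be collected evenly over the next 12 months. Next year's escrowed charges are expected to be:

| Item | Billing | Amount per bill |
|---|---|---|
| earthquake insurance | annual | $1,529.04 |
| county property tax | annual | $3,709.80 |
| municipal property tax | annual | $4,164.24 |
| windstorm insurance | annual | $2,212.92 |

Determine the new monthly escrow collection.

Earthquake insurance = $1,529.04
County property tax = $3,709.80
Municipal property tax = $4,164.24
Windstorm insurance = $2,212.92
Combined annual = $1,529.04 + $3,709.80 + $4,164.24 + $2,212.92 = $11,616.00
Monthly = $11,616.00 ÷ 12 = $968.00
Shortage per month = $407.40 / 12 = $33.95
New monthly escrow = $968.00 + $33.95 = $1,001.95

$1,001.95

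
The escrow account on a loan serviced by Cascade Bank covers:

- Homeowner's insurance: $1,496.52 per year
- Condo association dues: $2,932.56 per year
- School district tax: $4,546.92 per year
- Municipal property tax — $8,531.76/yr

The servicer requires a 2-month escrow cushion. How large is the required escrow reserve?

Homeowner's insurance = $1,496.52
Condo association dues = $2,932.56
School district tax = $4,546.92
Municipal property tax = $8,531.76
Combined annual = $1,496.52 + $2,932.56 + $4,546.92 + $8,531.76 = $17,507.76
Per month = $17,507.76 ÷ 12 = $1,458.98
Cushion = 2 × $1,458.98 = $2,917.96

$2,917.96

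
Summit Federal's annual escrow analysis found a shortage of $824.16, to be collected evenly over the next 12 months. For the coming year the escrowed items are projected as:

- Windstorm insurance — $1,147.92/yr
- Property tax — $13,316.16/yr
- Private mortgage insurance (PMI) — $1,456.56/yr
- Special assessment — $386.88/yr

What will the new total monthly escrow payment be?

Windstorm insurance — $1,147.92 per year
Property tax — $13,316.16 per year
Private mortgage insurance (PMI) — $1,456.56 per year
Special assessment — $386.88 per year
Yearly total = $1,147.92 + $13,316.16 + $1,456.56 + $386.88 = $16,307.52
Base monthly escrow = $16,307.52 / 12 = $1,358.96
Shortage spread = $824.16 ÷ 12 = $68.68/mo
New monthly escrow = $1,358.96 + $68.68 = $1,427.64

$1,427.64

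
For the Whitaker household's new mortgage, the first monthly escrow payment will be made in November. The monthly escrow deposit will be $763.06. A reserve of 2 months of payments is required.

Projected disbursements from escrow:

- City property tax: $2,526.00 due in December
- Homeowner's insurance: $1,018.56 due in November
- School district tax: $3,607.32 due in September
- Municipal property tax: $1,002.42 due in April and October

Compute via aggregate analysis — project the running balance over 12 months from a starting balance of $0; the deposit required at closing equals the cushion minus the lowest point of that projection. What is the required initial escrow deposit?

$3,544.56

Cushion = 2 × $763.06 = $1,526.12
Trial balance (start $0, +$763.06 each month, − disbursements):
  Nov: +$763.06 − $1,018.56 → -$255.50
  Dec: +$763.06 − $2,526.00 → -$2,018.44
  Jan: +$763.06 → -$1,255.38
  Feb: +$763.06 → -$492.32
  Mar: +$763.06 → $270.74
  Apr: +$763.06 − $1,002.42 → $31.38
  May: +$763.06 → $794.44
  Jun: +$763.06 → $1,557.50
  Jul: +$763.06 → $2,320.56
  Aug: +$763.06 → $3,083.62
  Sep: +$763.06 − $3,607.32 → $239.36
  Oct: +$763.06 − $1,002.42 → $0.00
Lowest trial balance = -$2,018.44 (Dec)
Initial deposit = cushion − low point = $1,526.12 − (-$2,018.44) = $3,544.56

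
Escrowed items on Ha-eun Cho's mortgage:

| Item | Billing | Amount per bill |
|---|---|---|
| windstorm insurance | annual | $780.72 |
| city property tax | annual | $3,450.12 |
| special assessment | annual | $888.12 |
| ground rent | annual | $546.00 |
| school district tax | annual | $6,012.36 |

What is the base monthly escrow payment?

Windstorm insurance — $780.72 per year
City property tax — $3,450.12 per year
Special assessment — $888.12 per year
Ground rent — $546.00 per year
School district tax — $6,012.36 per year
Annual escrow total = $780.72 + $3,450.12 + $888.12 + $546.00 + $6,012.36 = $11,677.32
Per month = $11,677.32 / 12 = $973.11

$973.11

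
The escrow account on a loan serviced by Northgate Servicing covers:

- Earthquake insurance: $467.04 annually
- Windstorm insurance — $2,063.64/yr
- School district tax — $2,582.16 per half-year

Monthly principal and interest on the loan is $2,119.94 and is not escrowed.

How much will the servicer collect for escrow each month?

$641.25

Earthquake insurance = $467.04 per year
Windstorm insurance = $2,063.64 per year
School district tax = $2,582.16 × 2 = $5,164.32 per year
Annual escrow total = $7,695.00
Monthly escrow = $7,695.00 ÷ 12 = $641.25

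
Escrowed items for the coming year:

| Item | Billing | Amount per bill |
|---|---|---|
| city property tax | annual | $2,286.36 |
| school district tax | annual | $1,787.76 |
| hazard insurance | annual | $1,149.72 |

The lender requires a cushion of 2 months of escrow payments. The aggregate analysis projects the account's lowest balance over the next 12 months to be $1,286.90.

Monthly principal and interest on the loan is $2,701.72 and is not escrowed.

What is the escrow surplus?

City property tax — $2,286.36/yr
School district tax — $1,787.76/yr
Hazard insurance — $1,149.72/yr
Yearly total = $2,286.36 + $1,787.76 + $1,149.72 = $5,223.84
Monthly escrow = $5,223.84 / 12 = $435.32
Required cushion = 2 × $435.32 = $870.64
Excess over cushion: $1,286.90 − $870.64 = $416.26

$416.26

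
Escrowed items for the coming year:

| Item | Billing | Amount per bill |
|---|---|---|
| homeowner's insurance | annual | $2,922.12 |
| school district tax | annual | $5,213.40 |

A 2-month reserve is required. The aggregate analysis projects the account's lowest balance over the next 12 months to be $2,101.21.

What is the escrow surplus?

Homeowner's insurance = $2,922.12/yr
School district tax = $5,213.40/yr
Annual escrow total = $8,135.52
Base monthly escrow = $8,135.52 / 12 = $677.96
Required reserve = 2 × $677.96 = $1,355.92
Surplus = $2,101.21 − $1,355.92 = $745.29

$745.29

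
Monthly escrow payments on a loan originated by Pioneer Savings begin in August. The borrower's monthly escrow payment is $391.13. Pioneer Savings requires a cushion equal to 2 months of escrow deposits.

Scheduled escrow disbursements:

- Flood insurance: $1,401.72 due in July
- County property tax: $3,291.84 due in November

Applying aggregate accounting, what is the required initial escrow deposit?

Cushion = 2 × $391.13 = $782.26
Trial balance (start $0, +$391.13 each month, − disbursements):
  Aug: +$391.13 → $391.13
  Sep: +$391.13 → $782.26
  Oct: +$391.13 → $1,173.39
  Nov: +$391.13 − $3,291.84 → -$1,727.32
  Dec: +$391.13 → -$1,336.19
  Jan: +$391.13 → -$945.06
  Feb: +$391.13 → -$553.93
  Mar: +$391.13 → -$162.80
  Apr: +$391.13 → $228.33
  May: +$391.13 → $619.46
  Jun: +$391.13 → $1,010.59
  Jul: +$391.13 − $1,401.72 → $0.00
Lowest trial balance = -$1,727.32 (Nov)
Initial deposit = cushion − low point = $782.26 − (-$1,727.32) = $2,509.58

$2,509.58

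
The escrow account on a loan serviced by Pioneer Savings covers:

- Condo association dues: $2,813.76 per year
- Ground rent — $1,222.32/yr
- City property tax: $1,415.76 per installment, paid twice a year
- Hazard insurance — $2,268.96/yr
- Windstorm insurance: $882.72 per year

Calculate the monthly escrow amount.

$834.94

Condo association dues = $2,813.76 annually
Ground rent = $1,222.32 annually
City property tax = $1,415.76 × 2 = $2,831.52 annually
Hazard insurance = $2,268.96 annually
Windstorm insurance = $882.72 annually
Annual escrow total = $2,813.76 + $1,222.32 + $2,831.52 + $2,268.96 + $882.72 = $10,019.28
Monthly = $10,019.28 / 12 = $834.94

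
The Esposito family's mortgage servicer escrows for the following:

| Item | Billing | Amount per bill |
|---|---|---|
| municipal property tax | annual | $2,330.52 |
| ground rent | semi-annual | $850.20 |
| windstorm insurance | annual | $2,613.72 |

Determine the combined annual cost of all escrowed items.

$6,644.64

Municipal property tax: $2,330.52
Ground rent: $850.20 × 2 = $1,700.40
Windstorm insurance: $2,613.72
Combined annual = $2,330.52 + $1,700.40 + $2,613.72 = $6,644.64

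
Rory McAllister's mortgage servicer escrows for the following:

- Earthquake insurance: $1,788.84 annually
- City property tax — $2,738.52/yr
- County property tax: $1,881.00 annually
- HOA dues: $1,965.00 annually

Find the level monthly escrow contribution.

Earthquake insurance — $1,788.84 per year
City property tax — $2,738.52 per year
County property tax — $1,881.00 per year
HOA dues — $1,965.00 per year
Yearly total = $8,373.36
Base monthly escrow = $8,373.36 ÷ 12 = $697.78

$697.78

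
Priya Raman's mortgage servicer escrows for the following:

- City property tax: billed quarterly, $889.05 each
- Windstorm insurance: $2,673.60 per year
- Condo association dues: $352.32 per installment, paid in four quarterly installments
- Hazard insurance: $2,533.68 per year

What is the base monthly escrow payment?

$847.73

City property tax = $889.05 × 4 = $3,556.20 per year
Windstorm insurance = $2,673.60 per year
Condo association dues = $352.32 × 4 = $1,409.28 per year
Hazard insurance = $2,533.68 per year
Yearly total = $10,172.76
Per month = $10,172.76 ÷ 12 = $847.73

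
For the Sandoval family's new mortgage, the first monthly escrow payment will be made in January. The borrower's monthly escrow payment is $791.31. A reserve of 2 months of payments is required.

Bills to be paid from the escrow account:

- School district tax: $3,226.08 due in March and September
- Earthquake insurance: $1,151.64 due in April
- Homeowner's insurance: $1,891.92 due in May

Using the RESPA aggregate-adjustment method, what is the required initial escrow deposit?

$3,956.55

Cushion = 2 × $791.31 = $1,582.62
Trial balance (start $0, +$791.31 each month, − disbursements):
  Jan: +$791.31 → $791.31
  Feb: +$791.31 → $1,582.62
  Mar: +$791.31 − $3,226.08 → -$852.15
  Apr: +$791.31 − $1,151.64 → -$1,212.48
  May: +$791.31 − $1,891.92 → -$2,313.09
  Jun: +$791.31 → -$1,521.78
  Jul: +$791.31 → -$730.47
  Aug: +$791.31 → $60.84
  Sep: +$791.31 − $3,226.08 → -$2,373.93
  Oct: +$791.31 → -$1,582.62
  Nov: +$791.31 → -$791.31
  Dec: +$791.31 → $0.00
Lowest trial balance = -$2,373.93 (Sep)
Initial deposit = cushion − low point = $1,582.62 − (-$2,373.93) = $3,956.55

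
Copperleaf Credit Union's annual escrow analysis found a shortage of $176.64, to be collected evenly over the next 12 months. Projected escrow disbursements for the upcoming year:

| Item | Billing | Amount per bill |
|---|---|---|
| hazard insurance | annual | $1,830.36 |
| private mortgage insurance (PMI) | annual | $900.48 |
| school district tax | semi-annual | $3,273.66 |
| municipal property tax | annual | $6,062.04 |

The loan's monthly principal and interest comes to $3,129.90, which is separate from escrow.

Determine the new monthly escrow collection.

$1,293.07

Hazard insurance: $1,830.36 annually
Private mortgage insurance (PMI): $900.48 annually
School district tax: $3,273.66 × 2 = $6,547.32 annually
Municipal property tax: $6,062.04 annually
Combined annual = $15,340.20
Per month = $15,340.20 ÷ 12 = $1,278.35
Shortage per month = $176.64 / 12 = $14.72
Adjusted monthly = $1,278.35 + $14.72 = $1,293.07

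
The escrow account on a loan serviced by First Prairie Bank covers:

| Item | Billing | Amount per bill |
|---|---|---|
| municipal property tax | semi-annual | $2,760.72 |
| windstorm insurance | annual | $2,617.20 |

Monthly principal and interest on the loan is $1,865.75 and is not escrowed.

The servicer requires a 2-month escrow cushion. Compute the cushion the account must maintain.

Municipal property tax = $2,760.72 × 2 = $5,521.44 annually
Windstorm insurance = $2,617.20 annually
Total per year = $8,138.64
Base monthly escrow = $8,138.64 / 12 = $678.22
Required cushion = 2 × $678.22 = $1,356.44

$1,356.44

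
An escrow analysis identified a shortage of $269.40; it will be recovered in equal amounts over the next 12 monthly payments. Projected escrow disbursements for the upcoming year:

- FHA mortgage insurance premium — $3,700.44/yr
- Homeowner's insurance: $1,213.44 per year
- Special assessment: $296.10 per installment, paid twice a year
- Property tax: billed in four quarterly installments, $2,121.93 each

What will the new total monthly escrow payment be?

FHA mortgage insurance premium: $3,700.44 per year
Homeowner's insurance: $1,213.44 per year
Special assessment: $296.10 × 2 = $592.20 per year
Property tax: $2,121.93 × 4 = $8,487.72 per year
Total per year = $13,993.80
Monthly escrow = $13,993.80 ÷ 12 = $1,166.15
Shortage spread = $269.40 ÷ 12 = $22.45/mo
New monthly escrow = $1,166.15 + $22.45 = $1,188.60

$1,188.60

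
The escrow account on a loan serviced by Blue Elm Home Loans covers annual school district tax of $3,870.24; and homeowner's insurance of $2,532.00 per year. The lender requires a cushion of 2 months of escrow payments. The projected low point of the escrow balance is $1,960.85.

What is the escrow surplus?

$893.81

School district tax = $3,870.24 per year
Homeowner's insurance = $2,532.00 per year
Yearly total = $6,402.24
Monthly = $6,402.24 / 12 = $533.52
Cushion = 2 × $533.52 = $1,067.04
Excess over cushion: $1,960.85 − $1,067.04 = $893.81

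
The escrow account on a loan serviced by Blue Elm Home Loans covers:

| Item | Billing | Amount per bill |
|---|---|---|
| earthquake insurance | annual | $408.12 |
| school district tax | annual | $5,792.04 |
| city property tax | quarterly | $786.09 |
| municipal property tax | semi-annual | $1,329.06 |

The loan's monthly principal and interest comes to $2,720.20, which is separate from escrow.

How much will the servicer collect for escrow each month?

$1,000.22

Earthquake insurance = $408.12 per year
School district tax = $5,792.04 per year
City property tax = $786.09 × 4 = $3,144.36 per year
Municipal property tax = $1,329.06 × 2 = $2,658.12 per year
Total per year = $408.12 + $5,792.04 + $3,144.36 + $2,658.12 = $12,002.64
Base monthly escrow = $12,002.64 / 12 = $1,000.22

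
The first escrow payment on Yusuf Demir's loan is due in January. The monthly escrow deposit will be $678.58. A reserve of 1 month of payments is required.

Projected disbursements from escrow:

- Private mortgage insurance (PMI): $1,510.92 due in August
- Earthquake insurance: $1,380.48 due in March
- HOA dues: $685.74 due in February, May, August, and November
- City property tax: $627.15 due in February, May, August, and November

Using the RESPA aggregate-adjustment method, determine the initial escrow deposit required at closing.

$2,080.01

Cushion = 1 × $678.58 = $678.58
Trial balance (start $0, +$678.58 each month, − disbursements):
  Jan: +$678.58 → $678.58
  Feb: +$678.58 − $1,312.89 → $44.27
  Mar: +$678.58 − $1,380.48 → -$657.63
  Apr: +$678.58 → $20.95
  May: +$678.58 − $1,312.89 → -$613.36
  Jun: +$678.58 → $65.22
  Jul: +$678.58 → $743.80
  Aug: +$678.58 − $2,823.81 → -$1,401.43
  Sep: +$678.58 → -$722.85
  Oct: +$678.58 → -$44.27
  Nov: +$678.58 − $1,312.89 → -$678.58
  Dec: +$678.58 → $0.00
Lowest trial balance = -$1,401.43 (Aug)
Initial deposit = cushion − low point = $678.58 − (-$1,401.43) = $2,080.01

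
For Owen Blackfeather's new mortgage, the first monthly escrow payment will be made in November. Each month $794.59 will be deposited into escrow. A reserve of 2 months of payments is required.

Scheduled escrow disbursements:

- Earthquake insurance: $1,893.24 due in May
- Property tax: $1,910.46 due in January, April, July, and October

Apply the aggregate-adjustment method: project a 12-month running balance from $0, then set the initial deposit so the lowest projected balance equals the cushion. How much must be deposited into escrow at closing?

Cushion = 2 × $794.59 = $1,589.18
Trial balance (start $0, +$794.59 each month, − disbursements):
  Nov: +$794.59 → $794.59
  Dec: +$794.59 → $1,589.18
  Jan: +$794.59 − $1,910.46 → $473.31
  Feb: +$794.59 → $1,267.90
  Mar: +$794.59 → $2,062.49
  Apr: +$794.59 − $1,910.46 → $946.62
  May: +$794.59 − $1,893.24 → -$152.03
  Jun: +$794.59 → $642.56
  Jul: +$794.59 − $1,910.46 → -$473.31
  Aug: +$794.59 → $321.28
  Sep: +$794.59 → $1,115.87
  Oct: +$794.59 − $1,910.46 → $0.00
Lowest trial balance = -$473.31 (Jul)
Initial deposit = cushion − low point = $1,589.18 − (-$473.31) = $2,062.49

$2,062.49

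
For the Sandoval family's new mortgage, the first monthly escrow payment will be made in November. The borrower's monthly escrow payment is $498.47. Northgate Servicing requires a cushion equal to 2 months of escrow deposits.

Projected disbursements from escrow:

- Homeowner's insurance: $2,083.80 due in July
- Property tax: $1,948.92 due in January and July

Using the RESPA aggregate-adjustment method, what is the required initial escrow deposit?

Cushion = 2 × $498.47 = $996.94
Trial balance (start $0, +$498.47 each month, − disbursements):
  Nov: +$498.47 → $498.47
  Dec: +$498.47 → $996.94
  Jan: +$498.47 − $1,948.92 → -$453.51
  Feb: +$498.47 → $44.96
  Mar: +$498.47 → $543.43
  Apr: +$498.47 → $1,041.90
  May: +$498.47 → $1,540.37
  Jun: +$498.47 → $2,038.84
  Jul: +$498.47 − $4,032.72 → -$1,495.41
  Aug: +$498.47 → -$996.94
  Sep: +$498.47 → -$498.47
  Oct: +$498.47 → $0.00
Lowest trial balance = -$1,495.41 (Jul)
Initial deposit = cushion − low point = $996.94 − (-$1,495.41) = $2,492.35

$2,492.35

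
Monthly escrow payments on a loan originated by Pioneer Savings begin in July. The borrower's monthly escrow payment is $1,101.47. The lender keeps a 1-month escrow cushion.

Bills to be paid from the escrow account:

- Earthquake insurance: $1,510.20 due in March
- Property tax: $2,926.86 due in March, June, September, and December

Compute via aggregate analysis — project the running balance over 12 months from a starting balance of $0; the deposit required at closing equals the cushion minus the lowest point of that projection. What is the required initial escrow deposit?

$1,479.02

Cushion = 1 × $1,101.47 = $1,101.47
Trial balance (start $0, +$1,101.47 each month, − disbursements):
  Jul: +$1,101.47 → $1,101.47
  Aug: +$1,101.47 → $2,202.94
  Sep: +$1,101.47 − $2,926.86 → $377.55
  Oct: +$1,101.47 → $1,479.02
  Nov: +$1,101.47 → $2,580.49
  Dec: +$1,101.47 − $2,926.86 → $755.10
  Jan: +$1,101.47 → $1,856.57
  Feb: +$1,101.47 → $2,958.04
  Mar: +$1,101.47 − $4,437.06 → -$377.55
  Apr: +$1,101.47 → $723.92
  May: +$1,101.47 → $1,825.39
  Jun: +$1,101.47 − $2,926.86 → $0.00
Lowest trial balance = -$377.55 (Mar)
Initial deposit = cushion − low point = $1,101.47 − (-$377.55) = $1,479.02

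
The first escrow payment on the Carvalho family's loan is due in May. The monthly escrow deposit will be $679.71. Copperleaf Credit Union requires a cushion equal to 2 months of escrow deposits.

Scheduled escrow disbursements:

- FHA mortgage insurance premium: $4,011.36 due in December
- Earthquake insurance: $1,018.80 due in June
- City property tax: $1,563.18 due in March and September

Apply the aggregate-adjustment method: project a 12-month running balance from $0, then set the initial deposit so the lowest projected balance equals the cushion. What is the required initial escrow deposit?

$2,515.08

Cushion = 2 × $679.71 = $1,359.42
Trial balance (start $0, +$679.71 each month, − disbursements):
  May: +$679.71 → $679.71
  Jun: +$679.71 − $1,018.80 → $340.62
  Jul: +$679.71 → $1,020.33
  Aug: +$679.71 → $1,700.04
  Sep: +$679.71 − $1,563.18 → $816.57
  Oct: +$679.71 → $1,496.28
  Nov: +$679.71 → $2,175.99
  Dec: +$679.71 − $4,011.36 → -$1,155.66
  Jan: +$679.71 → -$475.95
  Feb: +$679.71 → $203.76
  Mar: +$679.71 − $1,563.18 → -$679.71
  Apr: +$679.71 → $0.00
Lowest trial balance = -$1,155.66 (Dec)
Initial deposit = cushion − low point = $1,359.42 − (-$1,155.66) = $2,515.08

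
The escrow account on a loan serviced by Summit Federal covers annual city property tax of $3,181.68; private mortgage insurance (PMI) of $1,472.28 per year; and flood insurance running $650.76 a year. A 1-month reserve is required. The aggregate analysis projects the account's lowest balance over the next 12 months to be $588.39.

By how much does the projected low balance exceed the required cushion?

$146.33

City property tax — $3,181.68/yr
Private mortgage insurance (PMI) — $1,472.28/yr
Flood insurance — $650.76/yr
Yearly total = $3,181.68 + $1,472.28 + $650.76 = $5,304.72
Base monthly escrow = $5,304.72 / 12 = $442.06
Cushion = 1 × $442.06 = $442.06
Excess over cushion: $588.39 − $442.06 = $146.33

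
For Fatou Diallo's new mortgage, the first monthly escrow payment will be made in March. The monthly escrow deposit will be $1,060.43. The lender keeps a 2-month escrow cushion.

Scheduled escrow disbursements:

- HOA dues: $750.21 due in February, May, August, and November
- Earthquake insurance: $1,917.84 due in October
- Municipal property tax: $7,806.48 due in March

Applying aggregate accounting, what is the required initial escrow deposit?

Cushion = 2 × $1,060.43 = $2,120.86
Trial balance (start $0, +$1,060.43 each month, − disbursements):
  Mar: +$1,060.43 − $7,806.48 → -$6,746.05
  Apr: +$1,060.43 → -$5,685.62
  May: +$1,060.43 − $750.21 → -$5,375.40
  Jun: +$1,060.43 → -$4,314.97
  Jul: +$1,060.43 → -$3,254.54
  Aug: +$1,060.43 − $750.21 → -$2,944.32
  Sep: +$1,060.43 → -$1,883.89
  Oct: +$1,060.43 − $1,917.84 → -$2,741.30
  Nov: +$1,060.43 − $750.21 → -$2,431.08
  Dec: +$1,060.43 → -$1,370.65
  Jan: +$1,060.43 → -$310.22
  Feb: +$1,060.43 − $750.21 → $0.00
Lowest trial balance = -$6,746.05 (Mar)
Initial deposit = cushion − low point = $2,120.86 − (-$6,746.05) = $8,866.91

$8,866.91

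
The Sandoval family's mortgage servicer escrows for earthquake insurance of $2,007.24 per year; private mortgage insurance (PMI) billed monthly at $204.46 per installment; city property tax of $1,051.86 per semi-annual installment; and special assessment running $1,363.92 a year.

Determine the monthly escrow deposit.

Earthquake insurance — $2,007.24 per year
Private mortgage insurance (PMI) — $204.46 × 12 = $2,453.52 per year
City property tax — $1,051.86 × 2 = $2,103.72 per year
Special assessment — $1,363.92 per year
Annual escrow total = $2,007.24 + $2,453.52 + $2,103.72 + $1,363.92 = $7,928.40
Base monthly escrow = $7,928.40 ÷ 12 = $660.70

$660.70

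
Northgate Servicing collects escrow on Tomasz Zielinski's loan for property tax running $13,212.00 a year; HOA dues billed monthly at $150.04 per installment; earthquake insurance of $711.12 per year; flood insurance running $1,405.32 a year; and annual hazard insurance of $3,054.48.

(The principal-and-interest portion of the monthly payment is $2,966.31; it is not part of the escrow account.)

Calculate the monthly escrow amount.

Property tax: $13,212.00
HOA dues: $150.04 × 12 = $1,800.48
Earthquake insurance: $711.12
Flood insurance: $1,405.32
Hazard insurance: $3,054.48
Yearly total = $13,212.00 + $1,800.48 + $711.12 + $1,405.32 + $3,054.48 = $20,183.40
Monthly = $20,183.40 / 12 = $1,681.95

$1,681.95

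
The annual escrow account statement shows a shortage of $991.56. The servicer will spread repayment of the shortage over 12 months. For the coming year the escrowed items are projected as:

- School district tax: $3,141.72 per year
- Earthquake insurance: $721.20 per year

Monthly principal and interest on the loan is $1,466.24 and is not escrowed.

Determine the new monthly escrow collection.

$404.54

School district tax: $3,141.72 per year
Earthquake insurance: $721.20 per year
Total per year = $3,862.92
Base monthly escrow = $3,862.92 ÷ 12 = $321.91
Shortage spread = $991.56 ÷ 12 = $82.63/mo
Adjusted monthly = $321.91 + $82.63 = $404.54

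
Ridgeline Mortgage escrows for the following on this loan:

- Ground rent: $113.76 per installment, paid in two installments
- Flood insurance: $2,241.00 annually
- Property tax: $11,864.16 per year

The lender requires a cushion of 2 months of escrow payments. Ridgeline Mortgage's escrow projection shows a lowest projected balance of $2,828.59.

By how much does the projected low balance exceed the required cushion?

$439.81

Ground rent = $113.76 × 2 = $227.52/yr
Flood insurance = $2,241.00/yr
Property tax = $11,864.16/yr
Total per year = $227.52 + $2,241.00 + $11,864.16 = $14,332.68
Monthly escrow = $14,332.68 ÷ 12 = $1,194.39
Required reserve = 2 × $1,194.39 = $2,388.78
Excess over cushion: $2,828.59 − $2,388.78 = $439.81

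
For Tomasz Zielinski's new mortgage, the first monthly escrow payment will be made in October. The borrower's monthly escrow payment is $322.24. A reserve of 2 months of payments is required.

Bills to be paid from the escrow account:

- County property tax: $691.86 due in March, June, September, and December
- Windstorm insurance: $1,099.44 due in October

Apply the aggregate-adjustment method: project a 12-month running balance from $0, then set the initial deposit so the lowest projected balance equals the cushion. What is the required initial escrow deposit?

Cushion = 2 × $322.24 = $644.48
Trial balance (start $0, +$322.24 each month, − disbursements):
  Oct: +$322.24 − $1,099.44 → -$777.20
  Nov: +$322.24 → -$454.96
  Dec: +$322.24 − $691.86 → -$824.58
  Jan: +$322.24 → -$502.34
  Feb: +$322.24 → -$180.10
  Mar: +$322.24 − $691.86 → -$549.72
  Apr: +$322.24 → -$227.48
  May: +$322.24 → $94.76
  Jun: +$322.24 − $691.86 → -$274.86
  Jul: +$322.24 → $47.38
  Aug: +$322.24 → $369.62
  Sep: +$322.24 − $691.86 → $0.00
Lowest trial balance = -$824.58 (Dec)
Initial deposit = cushion − low point = $644.48 − (-$824.58) = $1,469.06

$1,469.06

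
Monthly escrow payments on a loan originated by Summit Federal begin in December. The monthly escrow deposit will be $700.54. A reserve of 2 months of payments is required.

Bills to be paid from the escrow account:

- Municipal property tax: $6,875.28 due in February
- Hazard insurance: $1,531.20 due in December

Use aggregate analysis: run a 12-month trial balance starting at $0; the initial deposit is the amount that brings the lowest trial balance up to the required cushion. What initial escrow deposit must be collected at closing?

Cushion = 2 × $700.54 = $1,401.08
Trial balance (start $0, +$700.54 each month, − disbursements):
  Dec: +$700.54 − $1,531.20 → -$830.66
  Jan: +$700.54 → -$130.12
  Feb: +$700.54 − $6,875.28 → -$6,304.86
  Mar: +$700.54 → -$5,604.32
  Apr: +$700.54 → -$4,903.78
  May: +$700.54 → -$4,203.24
  Jun: +$700.54 → -$3,502.70
  Jul: +$700.54 → -$2,802.16
  Aug: +$700.54 → -$2,101.62
  Sep: +$700.54 → -$1,401.08
  Oct: +$700.54 → -$700.54
  Nov: +$700.54 → $0.00
Lowest trial balance = -$6,304.86 (Feb)
Initial deposit = cushion − low point = $1,401.08 − (-$6,304.86) = $7,705.94

$7,705.94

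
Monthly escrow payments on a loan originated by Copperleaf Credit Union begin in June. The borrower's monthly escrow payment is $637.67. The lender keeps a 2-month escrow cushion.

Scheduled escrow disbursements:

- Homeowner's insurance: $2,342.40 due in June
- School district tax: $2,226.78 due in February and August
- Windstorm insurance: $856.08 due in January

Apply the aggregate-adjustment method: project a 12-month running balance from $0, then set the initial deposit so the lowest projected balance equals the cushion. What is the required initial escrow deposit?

$3,931.51

Cushion = 2 × $637.67 = $1,275.34
Trial balance (start $0, +$637.67 each month, − disbursements):
  Jun: +$637.67 − $2,342.40 → -$1,704.73
  Jul: +$637.67 → -$1,067.06
  Aug: +$637.67 − $2,226.78 → -$2,656.17
  Sep: +$637.67 → -$2,018.50
  Oct: +$637.67 → -$1,380.83
  Nov: +$637.67 → -$743.16
  Dec: +$637.67 → -$105.49
  Jan: +$637.67 − $856.08 → -$323.90
  Feb: +$637.67 − $2,226.78 → -$1,913.01
  Mar: +$637.67 → -$1,275.34
  Apr: +$637.67 → -$637.67
  May: +$637.67 → $0.00
Lowest trial balance = -$2,656.17 (Aug)
Initial deposit = cushion − low point = $1,275.34 − (-$2,656.17) = $3,931.51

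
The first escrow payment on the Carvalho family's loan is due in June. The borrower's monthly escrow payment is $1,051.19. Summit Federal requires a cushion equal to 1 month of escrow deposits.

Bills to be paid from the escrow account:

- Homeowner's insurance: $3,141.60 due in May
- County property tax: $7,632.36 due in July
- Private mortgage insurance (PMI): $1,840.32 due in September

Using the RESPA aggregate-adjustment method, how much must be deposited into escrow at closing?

Cushion = 1 × $1,051.19 = $1,051.19
Trial balance (start $0, +$1,051.19 each month, − disbursements):
  Jun: +$1,051.19 → $1,051.19
  Jul: +$1,051.19 − $7,632.36 → -$5,529.98
  Aug: +$1,051.19 → -$4,478.79
  Sep: +$1,051.19 − $1,840.32 → -$5,267.92
  Oct: +$1,051.19 → -$4,216.73
  Nov: +$1,051.19 → -$3,165.54
  Dec: +$1,051.19 → -$2,114.35
  Jan: +$1,051.19 → -$1,063.16
  Feb: +$1,051.19 → -$11.97
  Mar: +$1,051.19 → $1,039.22
  Apr: +$1,051.19 → $2,090.41
  May: +$1,051.19 − $3,141.60 → $0.00
Lowest trial balance = -$5,529.98 (Jul)
Initial deposit = cushion − low point = $1,051.19 − (-$5,529.98) = $6,581.17

$6,581.17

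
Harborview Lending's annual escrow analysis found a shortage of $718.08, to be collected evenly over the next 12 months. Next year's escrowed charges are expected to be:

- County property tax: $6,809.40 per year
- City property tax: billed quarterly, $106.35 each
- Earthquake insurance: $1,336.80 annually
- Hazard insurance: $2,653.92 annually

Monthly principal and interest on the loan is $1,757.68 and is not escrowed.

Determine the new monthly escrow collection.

County property tax — $6,809.40 per year
City property tax — $106.35 × 4 = $425.40 per year
Earthquake insurance — $1,336.80 per year
Hazard insurance — $2,653.92 per year
Yearly total = $11,225.52
Per month = $11,225.52 / 12 = $935.46
Monthly shortage recovery: $718.08 / 12 = $59.84
New monthly escrow = $935.46 + $59.84 = $995.30

$995.30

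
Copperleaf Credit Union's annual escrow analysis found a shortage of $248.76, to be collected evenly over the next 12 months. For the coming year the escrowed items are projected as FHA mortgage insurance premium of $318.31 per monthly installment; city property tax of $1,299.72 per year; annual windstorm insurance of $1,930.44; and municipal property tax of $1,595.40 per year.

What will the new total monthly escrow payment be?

FHA mortgage insurance premium: $318.31 × 12 = $3,819.72
City property tax: $1,299.72
Windstorm insurance: $1,930.44
Municipal property tax: $1,595.40
Total annual escrow = $8,645.28
Per month = $8,645.28 / 12 = $720.44
Shortage spread = $248.76 ÷ 12 = $20.73/mo
Adjusted monthly = $720.44 + $20.73 = $741.17

$741.17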